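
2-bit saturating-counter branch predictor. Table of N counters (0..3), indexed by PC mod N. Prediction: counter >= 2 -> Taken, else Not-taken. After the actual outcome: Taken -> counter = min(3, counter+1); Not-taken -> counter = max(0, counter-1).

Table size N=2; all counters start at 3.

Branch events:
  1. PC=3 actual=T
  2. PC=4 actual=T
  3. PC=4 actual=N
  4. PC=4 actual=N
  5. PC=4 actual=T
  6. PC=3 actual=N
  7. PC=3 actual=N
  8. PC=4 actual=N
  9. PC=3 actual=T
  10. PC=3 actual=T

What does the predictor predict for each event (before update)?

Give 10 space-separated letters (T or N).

Ev 1: PC=3 idx=1 pred=T actual=T -> ctr[1]=3
Ev 2: PC=4 idx=0 pred=T actual=T -> ctr[0]=3
Ev 3: PC=4 idx=0 pred=T actual=N -> ctr[0]=2
Ev 4: PC=4 idx=0 pred=T actual=N -> ctr[0]=1
Ev 5: PC=4 idx=0 pred=N actual=T -> ctr[0]=2
Ev 6: PC=3 idx=1 pred=T actual=N -> ctr[1]=2
Ev 7: PC=3 idx=1 pred=T actual=N -> ctr[1]=1
Ev 8: PC=4 idx=0 pred=T actual=N -> ctr[0]=1
Ev 9: PC=3 idx=1 pred=N actual=T -> ctr[1]=2
Ev 10: PC=3 idx=1 pred=T actual=T -> ctr[1]=3

Answer: T T T T N T T T N T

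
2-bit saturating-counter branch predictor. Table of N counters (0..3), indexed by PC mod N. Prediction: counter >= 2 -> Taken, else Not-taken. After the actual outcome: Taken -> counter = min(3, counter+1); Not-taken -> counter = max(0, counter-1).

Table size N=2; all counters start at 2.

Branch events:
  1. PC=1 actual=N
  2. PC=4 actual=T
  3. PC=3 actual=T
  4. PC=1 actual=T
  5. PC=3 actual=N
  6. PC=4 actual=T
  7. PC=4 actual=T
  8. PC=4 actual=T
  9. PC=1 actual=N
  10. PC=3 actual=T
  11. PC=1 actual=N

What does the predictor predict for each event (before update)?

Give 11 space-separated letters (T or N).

Ev 1: PC=1 idx=1 pred=T actual=N -> ctr[1]=1
Ev 2: PC=4 idx=0 pred=T actual=T -> ctr[0]=3
Ev 3: PC=3 idx=1 pred=N actual=T -> ctr[1]=2
Ev 4: PC=1 idx=1 pred=T actual=T -> ctr[1]=3
Ev 5: PC=3 idx=1 pred=T actual=N -> ctr[1]=2
Ev 6: PC=4 idx=0 pred=T actual=T -> ctr[0]=3
Ev 7: PC=4 idx=0 pred=T actual=T -> ctr[0]=3
Ev 8: PC=4 idx=0 pred=T actual=T -> ctr[0]=3
Ev 9: PC=1 idx=1 pred=T actual=N -> ctr[1]=1
Ev 10: PC=3 idx=1 pred=N actual=T -> ctr[1]=2
Ev 11: PC=1 idx=1 pred=T actual=N -> ctr[1]=1

Answer: T T N T T T T T T N T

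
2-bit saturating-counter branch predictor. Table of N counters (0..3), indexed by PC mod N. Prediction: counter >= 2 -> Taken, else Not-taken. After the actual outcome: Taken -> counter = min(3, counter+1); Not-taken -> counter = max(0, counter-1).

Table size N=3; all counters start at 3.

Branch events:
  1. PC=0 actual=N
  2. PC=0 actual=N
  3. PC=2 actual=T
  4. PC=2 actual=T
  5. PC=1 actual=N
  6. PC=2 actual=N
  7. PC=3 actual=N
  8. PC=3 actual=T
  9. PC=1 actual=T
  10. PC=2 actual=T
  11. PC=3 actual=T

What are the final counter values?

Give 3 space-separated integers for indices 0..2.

Ev 1: PC=0 idx=0 pred=T actual=N -> ctr[0]=2
Ev 2: PC=0 idx=0 pred=T actual=N -> ctr[0]=1
Ev 3: PC=2 idx=2 pred=T actual=T -> ctr[2]=3
Ev 4: PC=2 idx=2 pred=T actual=T -> ctr[2]=3
Ev 5: PC=1 idx=1 pred=T actual=N -> ctr[1]=2
Ev 6: PC=2 idx=2 pred=T actual=N -> ctr[2]=2
Ev 7: PC=3 idx=0 pred=N actual=N -> ctr[0]=0
Ev 8: PC=3 idx=0 pred=N actual=T -> ctr[0]=1
Ev 9: PC=1 idx=1 pred=T actual=T -> ctr[1]=3
Ev 10: PC=2 idx=2 pred=T actual=T -> ctr[2]=3
Ev 11: PC=3 idx=0 pred=N actual=T -> ctr[0]=2

Answer: 2 3 3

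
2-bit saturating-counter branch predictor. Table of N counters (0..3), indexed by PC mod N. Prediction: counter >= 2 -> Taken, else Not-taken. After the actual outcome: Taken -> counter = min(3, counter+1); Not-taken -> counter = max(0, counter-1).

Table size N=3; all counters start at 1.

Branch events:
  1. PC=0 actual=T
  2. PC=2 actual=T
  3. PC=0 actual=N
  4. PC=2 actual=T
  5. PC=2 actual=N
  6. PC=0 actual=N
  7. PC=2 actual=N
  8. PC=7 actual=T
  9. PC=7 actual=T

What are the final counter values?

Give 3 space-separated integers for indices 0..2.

Answer: 0 3 1

Derivation:
Ev 1: PC=0 idx=0 pred=N actual=T -> ctr[0]=2
Ev 2: PC=2 idx=2 pred=N actual=T -> ctr[2]=2
Ev 3: PC=0 idx=0 pred=T actual=N -> ctr[0]=1
Ev 4: PC=2 idx=2 pred=T actual=T -> ctr[2]=3
Ev 5: PC=2 idx=2 pred=T actual=N -> ctr[2]=2
Ev 6: PC=0 idx=0 pred=N actual=N -> ctr[0]=0
Ev 7: PC=2 idx=2 pred=T actual=N -> ctr[2]=1
Ev 8: PC=7 idx=1 pred=N actual=T -> ctr[1]=2
Ev 9: PC=7 idx=1 pred=T actual=T -> ctr[1]=3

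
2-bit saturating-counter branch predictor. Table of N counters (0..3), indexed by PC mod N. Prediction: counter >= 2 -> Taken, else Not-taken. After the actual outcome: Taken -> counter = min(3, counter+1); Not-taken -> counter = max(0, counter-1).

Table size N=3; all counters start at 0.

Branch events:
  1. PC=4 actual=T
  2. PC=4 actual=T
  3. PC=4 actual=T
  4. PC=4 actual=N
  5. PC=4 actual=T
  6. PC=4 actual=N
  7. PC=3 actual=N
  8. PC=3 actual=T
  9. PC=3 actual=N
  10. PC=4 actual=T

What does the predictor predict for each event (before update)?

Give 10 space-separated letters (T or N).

Answer: N N T T T T N N N T

Derivation:
Ev 1: PC=4 idx=1 pred=N actual=T -> ctr[1]=1
Ev 2: PC=4 idx=1 pred=N actual=T -> ctr[1]=2
Ev 3: PC=4 idx=1 pred=T actual=T -> ctr[1]=3
Ev 4: PC=4 idx=1 pred=T actual=N -> ctr[1]=2
Ev 5: PC=4 idx=1 pred=T actual=T -> ctr[1]=3
Ev 6: PC=4 idx=1 pred=T actual=N -> ctr[1]=2
Ev 7: PC=3 idx=0 pred=N actual=N -> ctr[0]=0
Ev 8: PC=3 idx=0 pred=N actual=T -> ctr[0]=1
Ev 9: PC=3 idx=0 pred=N actual=N -> ctr[0]=0
Ev 10: PC=4 idx=1 pred=T actual=T -> ctr[1]=3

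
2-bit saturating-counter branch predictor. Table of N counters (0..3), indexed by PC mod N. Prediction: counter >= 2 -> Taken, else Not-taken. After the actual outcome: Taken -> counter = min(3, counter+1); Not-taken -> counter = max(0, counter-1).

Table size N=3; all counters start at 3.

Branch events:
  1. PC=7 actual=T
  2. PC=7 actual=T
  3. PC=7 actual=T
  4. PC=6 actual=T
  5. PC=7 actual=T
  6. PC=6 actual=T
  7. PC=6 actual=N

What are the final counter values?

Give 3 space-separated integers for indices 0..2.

Ev 1: PC=7 idx=1 pred=T actual=T -> ctr[1]=3
Ev 2: PC=7 idx=1 pred=T actual=T -> ctr[1]=3
Ev 3: PC=7 idx=1 pred=T actual=T -> ctr[1]=3
Ev 4: PC=6 idx=0 pred=T actual=T -> ctr[0]=3
Ev 5: PC=7 idx=1 pred=T actual=T -> ctr[1]=3
Ev 6: PC=6 idx=0 pred=T actual=T -> ctr[0]=3
Ev 7: PC=6 idx=0 pred=T actual=N -> ctr[0]=2

Answer: 2 3 3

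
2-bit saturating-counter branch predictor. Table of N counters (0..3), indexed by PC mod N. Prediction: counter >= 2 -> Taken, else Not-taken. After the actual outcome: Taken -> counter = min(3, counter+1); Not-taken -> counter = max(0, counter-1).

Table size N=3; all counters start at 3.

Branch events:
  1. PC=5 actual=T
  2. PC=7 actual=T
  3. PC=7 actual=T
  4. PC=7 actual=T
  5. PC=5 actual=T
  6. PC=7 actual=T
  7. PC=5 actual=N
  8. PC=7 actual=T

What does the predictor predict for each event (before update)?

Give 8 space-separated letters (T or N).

Ev 1: PC=5 idx=2 pred=T actual=T -> ctr[2]=3
Ev 2: PC=7 idx=1 pred=T actual=T -> ctr[1]=3
Ev 3: PC=7 idx=1 pred=T actual=T -> ctr[1]=3
Ev 4: PC=7 idx=1 pred=T actual=T -> ctr[1]=3
Ev 5: PC=5 idx=2 pred=T actual=T -> ctr[2]=3
Ev 6: PC=7 idx=1 pred=T actual=T -> ctr[1]=3
Ev 7: PC=5 idx=2 pred=T actual=N -> ctr[2]=2
Ev 8: PC=7 idx=1 pred=T actual=T -> ctr[1]=3

Answer: T T T T T T T T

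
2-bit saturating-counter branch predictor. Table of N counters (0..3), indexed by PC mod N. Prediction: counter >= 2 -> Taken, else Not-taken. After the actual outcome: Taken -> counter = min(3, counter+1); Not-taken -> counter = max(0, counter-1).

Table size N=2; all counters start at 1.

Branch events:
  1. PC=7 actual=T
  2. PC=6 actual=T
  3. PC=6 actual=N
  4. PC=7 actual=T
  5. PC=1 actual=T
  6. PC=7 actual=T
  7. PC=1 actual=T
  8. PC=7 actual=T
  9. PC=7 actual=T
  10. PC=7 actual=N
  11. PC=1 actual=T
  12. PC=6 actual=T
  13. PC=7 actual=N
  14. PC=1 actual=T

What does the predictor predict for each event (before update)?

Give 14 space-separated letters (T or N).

Ev 1: PC=7 idx=1 pred=N actual=T -> ctr[1]=2
Ev 2: PC=6 idx=0 pred=N actual=T -> ctr[0]=2
Ev 3: PC=6 idx=0 pred=T actual=N -> ctr[0]=1
Ev 4: PC=7 idx=1 pred=T actual=T -> ctr[1]=3
Ev 5: PC=1 idx=1 pred=T actual=T -> ctr[1]=3
Ev 6: PC=7 idx=1 pred=T actual=T -> ctr[1]=3
Ev 7: PC=1 idx=1 pred=T actual=T -> ctr[1]=3
Ev 8: PC=7 idx=1 pred=T actual=T -> ctr[1]=3
Ev 9: PC=7 idx=1 pred=T actual=T -> ctr[1]=3
Ev 10: PC=7 idx=1 pred=T actual=N -> ctr[1]=2
Ev 11: PC=1 idx=1 pred=T actual=T -> ctr[1]=3
Ev 12: PC=6 idx=0 pred=N actual=T -> ctr[0]=2
Ev 13: PC=7 idx=1 pred=T actual=N -> ctr[1]=2
Ev 14: PC=1 idx=1 pred=T actual=T -> ctr[1]=3

Answer: N N T T T T T T T T T N T T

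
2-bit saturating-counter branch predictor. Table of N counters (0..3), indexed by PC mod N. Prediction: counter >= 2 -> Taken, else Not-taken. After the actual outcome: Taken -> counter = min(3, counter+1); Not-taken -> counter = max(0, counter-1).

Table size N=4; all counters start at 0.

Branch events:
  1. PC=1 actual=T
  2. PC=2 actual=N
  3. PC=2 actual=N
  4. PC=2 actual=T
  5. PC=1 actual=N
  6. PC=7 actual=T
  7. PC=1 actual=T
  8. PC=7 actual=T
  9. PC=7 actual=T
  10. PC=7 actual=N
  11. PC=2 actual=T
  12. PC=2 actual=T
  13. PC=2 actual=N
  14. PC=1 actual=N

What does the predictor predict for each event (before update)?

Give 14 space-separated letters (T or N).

Answer: N N N N N N N N T T N T T N

Derivation:
Ev 1: PC=1 idx=1 pred=N actual=T -> ctr[1]=1
Ev 2: PC=2 idx=2 pred=N actual=N -> ctr[2]=0
Ev 3: PC=2 idx=2 pred=N actual=N -> ctr[2]=0
Ev 4: PC=2 idx=2 pred=N actual=T -> ctr[2]=1
Ev 5: PC=1 idx=1 pred=N actual=N -> ctr[1]=0
Ev 6: PC=7 idx=3 pred=N actual=T -> ctr[3]=1
Ev 7: PC=1 idx=1 pred=N actual=T -> ctr[1]=1
Ev 8: PC=7 idx=3 pred=N actual=T -> ctr[3]=2
Ev 9: PC=7 idx=3 pred=T actual=T -> ctr[3]=3
Ev 10: PC=7 idx=3 pred=T actual=N -> ctr[3]=2
Ev 11: PC=2 idx=2 pred=N actual=T -> ctr[2]=2
Ev 12: PC=2 idx=2 pred=T actual=T -> ctr[2]=3
Ev 13: PC=2 idx=2 pred=T actual=N -> ctr[2]=2
Ev 14: PC=1 idx=1 pred=N actual=N -> ctr[1]=0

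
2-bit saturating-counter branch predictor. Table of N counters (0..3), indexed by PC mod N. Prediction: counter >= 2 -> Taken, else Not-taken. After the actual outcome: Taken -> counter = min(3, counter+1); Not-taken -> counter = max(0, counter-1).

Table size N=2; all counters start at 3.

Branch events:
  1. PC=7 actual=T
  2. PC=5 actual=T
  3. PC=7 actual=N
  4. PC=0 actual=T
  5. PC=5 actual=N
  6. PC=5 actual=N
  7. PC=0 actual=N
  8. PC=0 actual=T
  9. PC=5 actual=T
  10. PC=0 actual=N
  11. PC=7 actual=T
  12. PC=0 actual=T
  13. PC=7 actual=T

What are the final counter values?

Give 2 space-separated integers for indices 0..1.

Answer: 3 3

Derivation:
Ev 1: PC=7 idx=1 pred=T actual=T -> ctr[1]=3
Ev 2: PC=5 idx=1 pred=T actual=T -> ctr[1]=3
Ev 3: PC=7 idx=1 pred=T actual=N -> ctr[1]=2
Ev 4: PC=0 idx=0 pred=T actual=T -> ctr[0]=3
Ev 5: PC=5 idx=1 pred=T actual=N -> ctr[1]=1
Ev 6: PC=5 idx=1 pred=N actual=N -> ctr[1]=0
Ev 7: PC=0 idx=0 pred=T actual=N -> ctr[0]=2
Ev 8: PC=0 idx=0 pred=T actual=T -> ctr[0]=3
Ev 9: PC=5 idx=1 pred=N actual=T -> ctr[1]=1
Ev 10: PC=0 idx=0 pred=T actual=N -> ctr[0]=2
Ev 11: PC=7 idx=1 pred=N actual=T -> ctr[1]=2
Ev 12: PC=0 idx=0 pred=T actual=T -> ctr[0]=3
Ev 13: PC=7 idx=1 pred=T actual=T -> ctr[1]=3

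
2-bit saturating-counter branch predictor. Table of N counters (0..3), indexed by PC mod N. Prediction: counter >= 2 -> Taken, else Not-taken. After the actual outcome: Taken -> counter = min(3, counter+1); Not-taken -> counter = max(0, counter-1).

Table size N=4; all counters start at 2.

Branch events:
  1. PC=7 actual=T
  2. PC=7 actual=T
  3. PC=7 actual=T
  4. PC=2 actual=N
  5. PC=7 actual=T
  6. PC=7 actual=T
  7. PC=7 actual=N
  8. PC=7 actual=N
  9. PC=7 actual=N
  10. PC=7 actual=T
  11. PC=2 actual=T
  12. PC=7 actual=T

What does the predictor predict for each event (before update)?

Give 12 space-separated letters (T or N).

Ev 1: PC=7 idx=3 pred=T actual=T -> ctr[3]=3
Ev 2: PC=7 idx=3 pred=T actual=T -> ctr[3]=3
Ev 3: PC=7 idx=3 pred=T actual=T -> ctr[3]=3
Ev 4: PC=2 idx=2 pred=T actual=N -> ctr[2]=1
Ev 5: PC=7 idx=3 pred=T actual=T -> ctr[3]=3
Ev 6: PC=7 idx=3 pred=T actual=T -> ctr[3]=3
Ev 7: PC=7 idx=3 pred=T actual=N -> ctr[3]=2
Ev 8: PC=7 idx=3 pred=T actual=N -> ctr[3]=1
Ev 9: PC=7 idx=3 pred=N actual=N -> ctr[3]=0
Ev 10: PC=7 idx=3 pred=N actual=T -> ctr[3]=1
Ev 11: PC=2 idx=2 pred=N actual=T -> ctr[2]=2
Ev 12: PC=7 idx=3 pred=N actual=T -> ctr[3]=2

Answer: T T T T T T T T N N N N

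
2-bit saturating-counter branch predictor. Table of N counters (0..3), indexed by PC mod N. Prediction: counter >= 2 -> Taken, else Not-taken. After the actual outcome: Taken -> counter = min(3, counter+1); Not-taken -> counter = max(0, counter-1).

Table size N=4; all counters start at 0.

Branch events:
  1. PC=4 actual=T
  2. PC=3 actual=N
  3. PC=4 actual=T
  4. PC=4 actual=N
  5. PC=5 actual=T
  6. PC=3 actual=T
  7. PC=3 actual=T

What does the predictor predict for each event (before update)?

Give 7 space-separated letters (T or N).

Answer: N N N T N N N

Derivation:
Ev 1: PC=4 idx=0 pred=N actual=T -> ctr[0]=1
Ev 2: PC=3 idx=3 pred=N actual=N -> ctr[3]=0
Ev 3: PC=4 idx=0 pred=N actual=T -> ctr[0]=2
Ev 4: PC=4 idx=0 pred=T actual=N -> ctr[0]=1
Ev 5: PC=5 idx=1 pred=N actual=T -> ctr[1]=1
Ev 6: PC=3 idx=3 pred=N actual=T -> ctr[3]=1
Ev 7: PC=3 idx=3 pred=N actual=T -> ctr[3]=2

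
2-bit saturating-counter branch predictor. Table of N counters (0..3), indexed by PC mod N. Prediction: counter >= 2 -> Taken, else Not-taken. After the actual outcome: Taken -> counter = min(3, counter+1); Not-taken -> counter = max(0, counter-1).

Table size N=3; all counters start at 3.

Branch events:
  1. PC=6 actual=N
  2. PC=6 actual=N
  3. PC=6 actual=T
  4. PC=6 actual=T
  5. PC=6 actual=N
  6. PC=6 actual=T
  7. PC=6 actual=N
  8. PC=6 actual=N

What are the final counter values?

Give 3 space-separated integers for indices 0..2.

Answer: 1 3 3

Derivation:
Ev 1: PC=6 idx=0 pred=T actual=N -> ctr[0]=2
Ev 2: PC=6 idx=0 pred=T actual=N -> ctr[0]=1
Ev 3: PC=6 idx=0 pred=N actual=T -> ctr[0]=2
Ev 4: PC=6 idx=0 pred=T actual=T -> ctr[0]=3
Ev 5: PC=6 idx=0 pred=T actual=N -> ctr[0]=2
Ev 6: PC=6 idx=0 pred=T actual=T -> ctr[0]=3
Ev 7: PC=6 idx=0 pred=T actual=N -> ctr[0]=2
Ev 8: PC=6 idx=0 pred=T actual=N -> ctr[0]=1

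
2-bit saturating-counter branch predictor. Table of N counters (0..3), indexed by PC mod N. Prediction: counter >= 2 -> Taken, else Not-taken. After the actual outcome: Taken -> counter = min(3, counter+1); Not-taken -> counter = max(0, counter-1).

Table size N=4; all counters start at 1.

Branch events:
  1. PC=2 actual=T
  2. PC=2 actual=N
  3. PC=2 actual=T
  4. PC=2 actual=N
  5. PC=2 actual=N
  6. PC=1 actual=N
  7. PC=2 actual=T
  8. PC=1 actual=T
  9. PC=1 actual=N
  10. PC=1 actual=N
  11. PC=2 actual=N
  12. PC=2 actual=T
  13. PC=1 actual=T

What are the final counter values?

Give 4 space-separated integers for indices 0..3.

Ev 1: PC=2 idx=2 pred=N actual=T -> ctr[2]=2
Ev 2: PC=2 idx=2 pred=T actual=N -> ctr[2]=1
Ev 3: PC=2 idx=2 pred=N actual=T -> ctr[2]=2
Ev 4: PC=2 idx=2 pred=T actual=N -> ctr[2]=1
Ev 5: PC=2 idx=2 pred=N actual=N -> ctr[2]=0
Ev 6: PC=1 idx=1 pred=N actual=N -> ctr[1]=0
Ev 7: PC=2 idx=2 pred=N actual=T -> ctr[2]=1
Ev 8: PC=1 idx=1 pred=N actual=T -> ctr[1]=1
Ev 9: PC=1 idx=1 pred=N actual=N -> ctr[1]=0
Ev 10: PC=1 idx=1 pred=N actual=N -> ctr[1]=0
Ev 11: PC=2 idx=2 pred=N actual=N -> ctr[2]=0
Ev 12: PC=2 idx=2 pred=N actual=T -> ctr[2]=1
Ev 13: PC=1 idx=1 pred=N actual=T -> ctr[1]=1

Answer: 1 1 1 1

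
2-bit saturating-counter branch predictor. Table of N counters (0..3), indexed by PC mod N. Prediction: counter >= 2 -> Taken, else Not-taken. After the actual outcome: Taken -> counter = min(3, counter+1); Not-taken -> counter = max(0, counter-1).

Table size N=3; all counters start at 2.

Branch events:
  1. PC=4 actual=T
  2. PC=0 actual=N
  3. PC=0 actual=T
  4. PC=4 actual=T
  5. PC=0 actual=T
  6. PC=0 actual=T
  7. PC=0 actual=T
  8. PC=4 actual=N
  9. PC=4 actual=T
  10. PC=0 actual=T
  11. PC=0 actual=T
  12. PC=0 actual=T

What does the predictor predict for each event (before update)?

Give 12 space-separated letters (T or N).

Answer: T T N T T T T T T T T T

Derivation:
Ev 1: PC=4 idx=1 pred=T actual=T -> ctr[1]=3
Ev 2: PC=0 idx=0 pred=T actual=N -> ctr[0]=1
Ev 3: PC=0 idx=0 pred=N actual=T -> ctr[0]=2
Ev 4: PC=4 idx=1 pred=T actual=T -> ctr[1]=3
Ev 5: PC=0 idx=0 pred=T actual=T -> ctr[0]=3
Ev 6: PC=0 idx=0 pred=T actual=T -> ctr[0]=3
Ev 7: PC=0 idx=0 pred=T actual=T -> ctr[0]=3
Ev 8: PC=4 idx=1 pred=T actual=N -> ctr[1]=2
Ev 9: PC=4 idx=1 pred=T actual=T -> ctr[1]=3
Ev 10: PC=0 idx=0 pred=T actual=T -> ctr[0]=3
Ev 11: PC=0 idx=0 pred=T actual=T -> ctr[0]=3
Ev 12: PC=0 idx=0 pred=T actual=T -> ctr[0]=3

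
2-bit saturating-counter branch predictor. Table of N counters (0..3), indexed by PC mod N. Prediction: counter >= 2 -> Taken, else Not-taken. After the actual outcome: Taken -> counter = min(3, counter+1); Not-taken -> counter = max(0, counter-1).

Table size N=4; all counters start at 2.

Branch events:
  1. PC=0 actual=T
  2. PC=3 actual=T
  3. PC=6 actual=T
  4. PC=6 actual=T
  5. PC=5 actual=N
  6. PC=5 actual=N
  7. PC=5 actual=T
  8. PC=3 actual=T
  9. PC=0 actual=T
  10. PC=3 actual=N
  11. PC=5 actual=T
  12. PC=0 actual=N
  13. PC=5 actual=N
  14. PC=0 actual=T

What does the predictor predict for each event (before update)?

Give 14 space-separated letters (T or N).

Answer: T T T T T N N T T T N T T T

Derivation:
Ev 1: PC=0 idx=0 pred=T actual=T -> ctr[0]=3
Ev 2: PC=3 idx=3 pred=T actual=T -> ctr[3]=3
Ev 3: PC=6 idx=2 pred=T actual=T -> ctr[2]=3
Ev 4: PC=6 idx=2 pred=T actual=T -> ctr[2]=3
Ev 5: PC=5 idx=1 pred=T actual=N -> ctr[1]=1
Ev 6: PC=5 idx=1 pred=N actual=N -> ctr[1]=0
Ev 7: PC=5 idx=1 pred=N actual=T -> ctr[1]=1
Ev 8: PC=3 idx=3 pred=T actual=T -> ctr[3]=3
Ev 9: PC=0 idx=0 pred=T actual=T -> ctr[0]=3
Ev 10: PC=3 idx=3 pred=T actual=N -> ctr[3]=2
Ev 11: PC=5 idx=1 pred=N actual=T -> ctr[1]=2
Ev 12: PC=0 idx=0 pred=T actual=N -> ctr[0]=2
Ev 13: PC=5 idx=1 pred=T actual=N -> ctr[1]=1
Ev 14: PC=0 idx=0 pred=T actual=T -> ctr[0]=3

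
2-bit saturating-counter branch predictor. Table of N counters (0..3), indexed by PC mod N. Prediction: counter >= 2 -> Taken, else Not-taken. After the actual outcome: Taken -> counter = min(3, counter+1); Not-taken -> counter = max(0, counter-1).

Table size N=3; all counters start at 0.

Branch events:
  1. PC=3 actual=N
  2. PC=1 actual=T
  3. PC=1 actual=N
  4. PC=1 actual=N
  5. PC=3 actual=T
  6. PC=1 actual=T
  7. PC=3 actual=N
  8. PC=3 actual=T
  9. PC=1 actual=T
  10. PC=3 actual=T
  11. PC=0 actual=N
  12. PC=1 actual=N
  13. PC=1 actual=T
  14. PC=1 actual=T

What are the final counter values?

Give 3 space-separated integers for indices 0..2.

Ev 1: PC=3 idx=0 pred=N actual=N -> ctr[0]=0
Ev 2: PC=1 idx=1 pred=N actual=T -> ctr[1]=1
Ev 3: PC=1 idx=1 pred=N actual=N -> ctr[1]=0
Ev 4: PC=1 idx=1 pred=N actual=N -> ctr[1]=0
Ev 5: PC=3 idx=0 pred=N actual=T -> ctr[0]=1
Ev 6: PC=1 idx=1 pred=N actual=T -> ctr[1]=1
Ev 7: PC=3 idx=0 pred=N actual=N -> ctr[0]=0
Ev 8: PC=3 idx=0 pred=N actual=T -> ctr[0]=1
Ev 9: PC=1 idx=1 pred=N actual=T -> ctr[1]=2
Ev 10: PC=3 idx=0 pred=N actual=T -> ctr[0]=2
Ev 11: PC=0 idx=0 pred=T actual=N -> ctr[0]=1
Ev 12: PC=1 idx=1 pred=T actual=N -> ctr[1]=1
Ev 13: PC=1 idx=1 pred=N actual=T -> ctr[1]=2
Ev 14: PC=1 idx=1 pred=T actual=T -> ctr[1]=3

Answer: 1 3 0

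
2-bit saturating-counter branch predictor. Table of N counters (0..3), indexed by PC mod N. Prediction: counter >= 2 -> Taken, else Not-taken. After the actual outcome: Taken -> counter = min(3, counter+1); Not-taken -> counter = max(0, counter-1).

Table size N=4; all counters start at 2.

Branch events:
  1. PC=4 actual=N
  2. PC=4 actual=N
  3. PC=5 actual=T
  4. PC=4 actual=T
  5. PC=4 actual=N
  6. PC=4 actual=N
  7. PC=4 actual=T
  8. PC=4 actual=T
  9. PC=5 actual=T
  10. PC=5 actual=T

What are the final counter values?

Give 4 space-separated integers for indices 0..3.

Ev 1: PC=4 idx=0 pred=T actual=N -> ctr[0]=1
Ev 2: PC=4 idx=0 pred=N actual=N -> ctr[0]=0
Ev 3: PC=5 idx=1 pred=T actual=T -> ctr[1]=3
Ev 4: PC=4 idx=0 pred=N actual=T -> ctr[0]=1
Ev 5: PC=4 idx=0 pred=N actual=N -> ctr[0]=0
Ev 6: PC=4 idx=0 pred=N actual=N -> ctr[0]=0
Ev 7: PC=4 idx=0 pred=N actual=T -> ctr[0]=1
Ev 8: PC=4 idx=0 pred=N actual=T -> ctr[0]=2
Ev 9: PC=5 idx=1 pred=T actual=T -> ctr[1]=3
Ev 10: PC=5 idx=1 pred=T actual=T -> ctr[1]=3

Answer: 2 3 2 2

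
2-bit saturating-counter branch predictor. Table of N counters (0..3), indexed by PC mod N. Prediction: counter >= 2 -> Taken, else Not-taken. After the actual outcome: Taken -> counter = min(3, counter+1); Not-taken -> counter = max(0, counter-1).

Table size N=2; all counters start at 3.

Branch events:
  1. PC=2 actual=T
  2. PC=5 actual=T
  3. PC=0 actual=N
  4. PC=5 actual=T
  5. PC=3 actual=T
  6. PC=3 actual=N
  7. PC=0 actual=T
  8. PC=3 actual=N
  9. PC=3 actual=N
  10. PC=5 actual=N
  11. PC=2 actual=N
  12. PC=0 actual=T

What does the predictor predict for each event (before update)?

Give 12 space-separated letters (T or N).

Answer: T T T T T T T T N N T T

Derivation:
Ev 1: PC=2 idx=0 pred=T actual=T -> ctr[0]=3
Ev 2: PC=5 idx=1 pred=T actual=T -> ctr[1]=3
Ev 3: PC=0 idx=0 pred=T actual=N -> ctr[0]=2
Ev 4: PC=5 idx=1 pred=T actual=T -> ctr[1]=3
Ev 5: PC=3 idx=1 pred=T actual=T -> ctr[1]=3
Ev 6: PC=3 idx=1 pred=T actual=N -> ctr[1]=2
Ev 7: PC=0 idx=0 pred=T actual=T -> ctr[0]=3
Ev 8: PC=3 idx=1 pred=T actual=N -> ctr[1]=1
Ev 9: PC=3 idx=1 pred=N actual=N -> ctr[1]=0
Ev 10: PC=5 idx=1 pred=N actual=N -> ctr[1]=0
Ev 11: PC=2 idx=0 pred=T actual=N -> ctr[0]=2
Ev 12: PC=0 idx=0 pred=T actual=T -> ctr[0]=3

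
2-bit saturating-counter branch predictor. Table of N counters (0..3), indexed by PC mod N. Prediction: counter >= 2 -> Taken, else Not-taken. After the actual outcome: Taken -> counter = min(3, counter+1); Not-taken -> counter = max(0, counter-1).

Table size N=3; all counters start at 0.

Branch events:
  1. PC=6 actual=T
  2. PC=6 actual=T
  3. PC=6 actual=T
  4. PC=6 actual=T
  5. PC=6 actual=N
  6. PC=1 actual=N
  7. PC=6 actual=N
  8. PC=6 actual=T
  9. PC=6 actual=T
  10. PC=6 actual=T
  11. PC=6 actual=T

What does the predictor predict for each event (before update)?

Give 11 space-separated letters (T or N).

Ev 1: PC=6 idx=0 pred=N actual=T -> ctr[0]=1
Ev 2: PC=6 idx=0 pred=N actual=T -> ctr[0]=2
Ev 3: PC=6 idx=0 pred=T actual=T -> ctr[0]=3
Ev 4: PC=6 idx=0 pred=T actual=T -> ctr[0]=3
Ev 5: PC=6 idx=0 pred=T actual=N -> ctr[0]=2
Ev 6: PC=1 idx=1 pred=N actual=N -> ctr[1]=0
Ev 7: PC=6 idx=0 pred=T actual=N -> ctr[0]=1
Ev 8: PC=6 idx=0 pred=N actual=T -> ctr[0]=2
Ev 9: PC=6 idx=0 pred=T actual=T -> ctr[0]=3
Ev 10: PC=6 idx=0 pred=T actual=T -> ctr[0]=3
Ev 11: PC=6 idx=0 pred=T actual=T -> ctr[0]=3

Answer: N N T T T N T N T T T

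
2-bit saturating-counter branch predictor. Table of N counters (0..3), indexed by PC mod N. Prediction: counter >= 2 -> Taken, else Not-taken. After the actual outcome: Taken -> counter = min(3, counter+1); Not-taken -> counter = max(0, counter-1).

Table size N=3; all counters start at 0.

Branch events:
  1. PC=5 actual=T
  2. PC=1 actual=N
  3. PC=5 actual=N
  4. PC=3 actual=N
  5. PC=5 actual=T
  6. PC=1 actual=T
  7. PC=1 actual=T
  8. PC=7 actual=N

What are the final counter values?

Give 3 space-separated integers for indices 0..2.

Answer: 0 1 1

Derivation:
Ev 1: PC=5 idx=2 pred=N actual=T -> ctr[2]=1
Ev 2: PC=1 idx=1 pred=N actual=N -> ctr[1]=0
Ev 3: PC=5 idx=2 pred=N actual=N -> ctr[2]=0
Ev 4: PC=3 idx=0 pred=N actual=N -> ctr[0]=0
Ev 5: PC=5 idx=2 pred=N actual=T -> ctr[2]=1
Ev 6: PC=1 idx=1 pred=N actual=T -> ctr[1]=1
Ev 7: PC=1 idx=1 pred=N actual=T -> ctr[1]=2
Ev 8: PC=7 idx=1 pred=T actual=N -> ctr[1]=1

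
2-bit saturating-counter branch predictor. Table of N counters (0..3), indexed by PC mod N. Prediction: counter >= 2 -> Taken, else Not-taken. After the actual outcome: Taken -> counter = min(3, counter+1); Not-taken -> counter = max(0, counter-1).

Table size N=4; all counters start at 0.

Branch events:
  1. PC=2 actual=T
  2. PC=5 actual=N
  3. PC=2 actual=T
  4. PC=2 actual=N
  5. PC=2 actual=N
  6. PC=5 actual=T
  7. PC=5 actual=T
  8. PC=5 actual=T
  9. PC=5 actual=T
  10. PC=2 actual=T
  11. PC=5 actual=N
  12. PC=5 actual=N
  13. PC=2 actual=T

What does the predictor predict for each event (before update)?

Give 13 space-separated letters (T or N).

Ev 1: PC=2 idx=2 pred=N actual=T -> ctr[2]=1
Ev 2: PC=5 idx=1 pred=N actual=N -> ctr[1]=0
Ev 3: PC=2 idx=2 pred=N actual=T -> ctr[2]=2
Ev 4: PC=2 idx=2 pred=T actual=N -> ctr[2]=1
Ev 5: PC=2 idx=2 pred=N actual=N -> ctr[2]=0
Ev 6: PC=5 idx=1 pred=N actual=T -> ctr[1]=1
Ev 7: PC=5 idx=1 pred=N actual=T -> ctr[1]=2
Ev 8: PC=5 idx=1 pred=T actual=T -> ctr[1]=3
Ev 9: PC=5 idx=1 pred=T actual=T -> ctr[1]=3
Ev 10: PC=2 idx=2 pred=N actual=T -> ctr[2]=1
Ev 11: PC=5 idx=1 pred=T actual=N -> ctr[1]=2
Ev 12: PC=5 idx=1 pred=T actual=N -> ctr[1]=1
Ev 13: PC=2 idx=2 pred=N actual=T -> ctr[2]=2

Answer: N N N T N N N T T N T T N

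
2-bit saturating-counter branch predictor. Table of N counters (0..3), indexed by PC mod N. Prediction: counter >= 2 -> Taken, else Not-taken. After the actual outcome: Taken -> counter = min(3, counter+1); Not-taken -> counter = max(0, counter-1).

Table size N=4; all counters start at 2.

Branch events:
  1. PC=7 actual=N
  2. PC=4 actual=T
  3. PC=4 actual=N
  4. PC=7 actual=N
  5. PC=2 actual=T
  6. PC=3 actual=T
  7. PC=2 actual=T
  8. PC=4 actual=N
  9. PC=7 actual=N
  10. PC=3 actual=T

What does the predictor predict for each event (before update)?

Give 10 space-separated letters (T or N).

Ev 1: PC=7 idx=3 pred=T actual=N -> ctr[3]=1
Ev 2: PC=4 idx=0 pred=T actual=T -> ctr[0]=3
Ev 3: PC=4 idx=0 pred=T actual=N -> ctr[0]=2
Ev 4: PC=7 idx=3 pred=N actual=N -> ctr[3]=0
Ev 5: PC=2 idx=2 pred=T actual=T -> ctr[2]=3
Ev 6: PC=3 idx=3 pred=N actual=T -> ctr[3]=1
Ev 7: PC=2 idx=2 pred=T actual=T -> ctr[2]=3
Ev 8: PC=4 idx=0 pred=T actual=N -> ctr[0]=1
Ev 9: PC=7 idx=3 pred=N actual=N -> ctr[3]=0
Ev 10: PC=3 idx=3 pred=N actual=T -> ctr[3]=1

Answer: T T T N T N T T N N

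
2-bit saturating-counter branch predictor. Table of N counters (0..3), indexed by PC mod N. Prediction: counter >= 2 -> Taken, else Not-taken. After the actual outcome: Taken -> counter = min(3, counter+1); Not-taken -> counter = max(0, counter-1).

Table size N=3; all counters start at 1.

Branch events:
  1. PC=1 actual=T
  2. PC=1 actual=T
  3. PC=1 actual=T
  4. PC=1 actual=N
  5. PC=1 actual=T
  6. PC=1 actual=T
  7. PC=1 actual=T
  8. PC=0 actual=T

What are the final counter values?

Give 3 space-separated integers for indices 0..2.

Answer: 2 3 1

Derivation:
Ev 1: PC=1 idx=1 pred=N actual=T -> ctr[1]=2
Ev 2: PC=1 idx=1 pred=T actual=T -> ctr[1]=3
Ev 3: PC=1 idx=1 pred=T actual=T -> ctr[1]=3
Ev 4: PC=1 idx=1 pred=T actual=N -> ctr[1]=2
Ev 5: PC=1 idx=1 pred=T actual=T -> ctr[1]=3
Ev 6: PC=1 idx=1 pred=T actual=T -> ctr[1]=3
Ev 7: PC=1 idx=1 pred=T actual=T -> ctr[1]=3
Ev 8: PC=0 idx=0 pred=N actual=T -> ctr[0]=2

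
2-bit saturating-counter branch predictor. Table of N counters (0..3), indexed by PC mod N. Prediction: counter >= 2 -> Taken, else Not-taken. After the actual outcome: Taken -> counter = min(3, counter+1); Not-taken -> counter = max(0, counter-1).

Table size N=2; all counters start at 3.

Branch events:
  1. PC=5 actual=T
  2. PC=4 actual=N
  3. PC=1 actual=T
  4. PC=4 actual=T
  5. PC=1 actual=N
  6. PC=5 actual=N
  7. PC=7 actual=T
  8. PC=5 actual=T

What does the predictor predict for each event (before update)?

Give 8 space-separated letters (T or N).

Answer: T T T T T T N T

Derivation:
Ev 1: PC=5 idx=1 pred=T actual=T -> ctr[1]=3
Ev 2: PC=4 idx=0 pred=T actual=N -> ctr[0]=2
Ev 3: PC=1 idx=1 pred=T actual=T -> ctr[1]=3
Ev 4: PC=4 idx=0 pred=T actual=T -> ctr[0]=3
Ev 5: PC=1 idx=1 pred=T actual=N -> ctr[1]=2
Ev 6: PC=5 idx=1 pred=T actual=N -> ctr[1]=1
Ev 7: PC=7 idx=1 pred=N actual=T -> ctr[1]=2
Ev 8: PC=5 idx=1 pred=T actual=T -> ctr[1]=3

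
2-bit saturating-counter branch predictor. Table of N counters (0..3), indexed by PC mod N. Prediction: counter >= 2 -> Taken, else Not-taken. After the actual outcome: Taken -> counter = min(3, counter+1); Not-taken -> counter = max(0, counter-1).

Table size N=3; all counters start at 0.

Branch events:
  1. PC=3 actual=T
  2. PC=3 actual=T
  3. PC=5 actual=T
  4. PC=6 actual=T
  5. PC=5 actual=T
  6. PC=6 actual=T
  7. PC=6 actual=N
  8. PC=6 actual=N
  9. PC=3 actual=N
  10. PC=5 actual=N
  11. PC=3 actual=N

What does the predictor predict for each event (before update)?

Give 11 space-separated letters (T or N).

Answer: N N N T N T T T N T N

Derivation:
Ev 1: PC=3 idx=0 pred=N actual=T -> ctr[0]=1
Ev 2: PC=3 idx=0 pred=N actual=T -> ctr[0]=2
Ev 3: PC=5 idx=2 pred=N actual=T -> ctr[2]=1
Ev 4: PC=6 idx=0 pred=T actual=T -> ctr[0]=3
Ev 5: PC=5 idx=2 pred=N actual=T -> ctr[2]=2
Ev 6: PC=6 idx=0 pred=T actual=T -> ctr[0]=3
Ev 7: PC=6 idx=0 pred=T actual=N -> ctr[0]=2
Ev 8: PC=6 idx=0 pred=T actual=N -> ctr[0]=1
Ev 9: PC=3 idx=0 pred=N actual=N -> ctr[0]=0
Ev 10: PC=5 idx=2 pred=T actual=N -> ctr[2]=1
Ev 11: PC=3 idx=0 pred=N actual=N -> ctr[0]=0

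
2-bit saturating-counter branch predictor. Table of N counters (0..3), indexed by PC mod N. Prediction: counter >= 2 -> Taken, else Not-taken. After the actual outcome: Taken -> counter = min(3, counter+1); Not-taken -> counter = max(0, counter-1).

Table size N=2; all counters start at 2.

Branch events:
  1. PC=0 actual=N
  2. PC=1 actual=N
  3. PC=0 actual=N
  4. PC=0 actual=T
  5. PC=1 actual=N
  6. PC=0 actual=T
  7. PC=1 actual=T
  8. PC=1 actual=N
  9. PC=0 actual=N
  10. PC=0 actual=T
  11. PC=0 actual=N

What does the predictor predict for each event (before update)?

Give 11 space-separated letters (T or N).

Ev 1: PC=0 idx=0 pred=T actual=N -> ctr[0]=1
Ev 2: PC=1 idx=1 pred=T actual=N -> ctr[1]=1
Ev 3: PC=0 idx=0 pred=N actual=N -> ctr[0]=0
Ev 4: PC=0 idx=0 pred=N actual=T -> ctr[0]=1
Ev 5: PC=1 idx=1 pred=N actual=N -> ctr[1]=0
Ev 6: PC=0 idx=0 pred=N actual=T -> ctr[0]=2
Ev 7: PC=1 idx=1 pred=N actual=T -> ctr[1]=1
Ev 8: PC=1 idx=1 pred=N actual=N -> ctr[1]=0
Ev 9: PC=0 idx=0 pred=T actual=N -> ctr[0]=1
Ev 10: PC=0 idx=0 pred=N actual=T -> ctr[0]=2
Ev 11: PC=0 idx=0 pred=T actual=N -> ctr[0]=1

Answer: T T N N N N N N T N T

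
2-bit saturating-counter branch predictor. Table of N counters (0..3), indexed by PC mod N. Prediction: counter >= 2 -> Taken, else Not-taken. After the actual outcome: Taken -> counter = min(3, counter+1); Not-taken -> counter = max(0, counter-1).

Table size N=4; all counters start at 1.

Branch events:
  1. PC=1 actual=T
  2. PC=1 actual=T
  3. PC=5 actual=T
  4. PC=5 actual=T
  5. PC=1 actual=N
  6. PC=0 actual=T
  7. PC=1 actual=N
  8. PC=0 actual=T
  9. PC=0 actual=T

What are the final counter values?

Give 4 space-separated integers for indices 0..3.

Answer: 3 1 1 1

Derivation:
Ev 1: PC=1 idx=1 pred=N actual=T -> ctr[1]=2
Ev 2: PC=1 idx=1 pred=T actual=T -> ctr[1]=3
Ev 3: PC=5 idx=1 pred=T actual=T -> ctr[1]=3
Ev 4: PC=5 idx=1 pred=T actual=T -> ctr[1]=3
Ev 5: PC=1 idx=1 pred=T actual=N -> ctr[1]=2
Ev 6: PC=0 idx=0 pred=N actual=T -> ctr[0]=2
Ev 7: PC=1 idx=1 pred=T actual=N -> ctr[1]=1
Ev 8: PC=0 idx=0 pred=T actual=T -> ctr[0]=3
Ev 9: PC=0 idx=0 pred=T actual=T -> ctr[0]=3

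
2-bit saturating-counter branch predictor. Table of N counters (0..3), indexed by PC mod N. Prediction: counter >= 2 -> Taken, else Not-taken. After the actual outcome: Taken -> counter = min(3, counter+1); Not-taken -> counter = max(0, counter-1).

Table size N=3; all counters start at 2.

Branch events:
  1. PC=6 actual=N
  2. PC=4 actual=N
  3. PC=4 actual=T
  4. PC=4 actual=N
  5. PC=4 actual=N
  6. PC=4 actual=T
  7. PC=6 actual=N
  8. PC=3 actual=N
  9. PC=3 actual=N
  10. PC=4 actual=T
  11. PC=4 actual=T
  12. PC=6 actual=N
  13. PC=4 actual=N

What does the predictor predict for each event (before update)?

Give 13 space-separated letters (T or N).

Answer: T T N T N N N N N N T N T

Derivation:
Ev 1: PC=6 idx=0 pred=T actual=N -> ctr[0]=1
Ev 2: PC=4 idx=1 pred=T actual=N -> ctr[1]=1
Ev 3: PC=4 idx=1 pred=N actual=T -> ctr[1]=2
Ev 4: PC=4 idx=1 pred=T actual=N -> ctr[1]=1
Ev 5: PC=4 idx=1 pred=N actual=N -> ctr[1]=0
Ev 6: PC=4 idx=1 pred=N actual=T -> ctr[1]=1
Ev 7: PC=6 idx=0 pred=N actual=N -> ctr[0]=0
Ev 8: PC=3 idx=0 pred=N actual=N -> ctr[0]=0
Ev 9: PC=3 idx=0 pred=N actual=N -> ctr[0]=0
Ev 10: PC=4 idx=1 pred=N actual=T -> ctr[1]=2
Ev 11: PC=4 idx=1 pred=T actual=T -> ctr[1]=3
Ev 12: PC=6 idx=0 pred=N actual=N -> ctr[0]=0
Ev 13: PC=4 idx=1 pred=T actual=N -> ctr[1]=2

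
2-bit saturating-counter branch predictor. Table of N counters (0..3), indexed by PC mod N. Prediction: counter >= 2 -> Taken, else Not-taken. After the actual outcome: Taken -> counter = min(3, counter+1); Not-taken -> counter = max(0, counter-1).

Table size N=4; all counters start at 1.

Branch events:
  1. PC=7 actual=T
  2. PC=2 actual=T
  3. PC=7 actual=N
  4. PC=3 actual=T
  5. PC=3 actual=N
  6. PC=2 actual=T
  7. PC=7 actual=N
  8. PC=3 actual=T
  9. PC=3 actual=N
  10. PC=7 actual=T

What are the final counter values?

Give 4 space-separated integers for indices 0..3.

Answer: 1 1 3 1

Derivation:
Ev 1: PC=7 idx=3 pred=N actual=T -> ctr[3]=2
Ev 2: PC=2 idx=2 pred=N actual=T -> ctr[2]=2
Ev 3: PC=7 idx=3 pred=T actual=N -> ctr[3]=1
Ev 4: PC=3 idx=3 pred=N actual=T -> ctr[3]=2
Ev 5: PC=3 idx=3 pred=T actual=N -> ctr[3]=1
Ev 6: PC=2 idx=2 pred=T actual=T -> ctr[2]=3
Ev 7: PC=7 idx=3 pred=N actual=N -> ctr[3]=0
Ev 8: PC=3 idx=3 pred=N actual=T -> ctr[3]=1
Ev 9: PC=3 idx=3 pred=N actual=N -> ctr[3]=0
Ev 10: PC=7 idx=3 pred=N actual=T -> ctr[3]=1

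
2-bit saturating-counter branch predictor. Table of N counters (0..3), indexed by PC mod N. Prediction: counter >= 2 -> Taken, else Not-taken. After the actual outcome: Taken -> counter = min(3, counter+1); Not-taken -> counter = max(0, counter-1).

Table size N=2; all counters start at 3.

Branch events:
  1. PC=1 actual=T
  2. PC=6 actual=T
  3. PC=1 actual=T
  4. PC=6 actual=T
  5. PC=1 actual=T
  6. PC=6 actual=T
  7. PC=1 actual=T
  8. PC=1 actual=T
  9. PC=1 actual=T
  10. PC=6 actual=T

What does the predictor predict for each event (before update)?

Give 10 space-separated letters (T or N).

Answer: T T T T T T T T T T

Derivation:
Ev 1: PC=1 idx=1 pred=T actual=T -> ctr[1]=3
Ev 2: PC=6 idx=0 pred=T actual=T -> ctr[0]=3
Ev 3: PC=1 idx=1 pred=T actual=T -> ctr[1]=3
Ev 4: PC=6 idx=0 pred=T actual=T -> ctr[0]=3
Ev 5: PC=1 idx=1 pred=T actual=T -> ctr[1]=3
Ev 6: PC=6 idx=0 pred=T actual=T -> ctr[0]=3
Ev 7: PC=1 idx=1 pred=T actual=T -> ctr[1]=3
Ev 8: PC=1 idx=1 pred=T actual=T -> ctr[1]=3
Ev 9: PC=1 idx=1 pred=T actual=T -> ctr[1]=3
Ev 10: PC=6 idx=0 pred=T actual=T -> ctr[0]=3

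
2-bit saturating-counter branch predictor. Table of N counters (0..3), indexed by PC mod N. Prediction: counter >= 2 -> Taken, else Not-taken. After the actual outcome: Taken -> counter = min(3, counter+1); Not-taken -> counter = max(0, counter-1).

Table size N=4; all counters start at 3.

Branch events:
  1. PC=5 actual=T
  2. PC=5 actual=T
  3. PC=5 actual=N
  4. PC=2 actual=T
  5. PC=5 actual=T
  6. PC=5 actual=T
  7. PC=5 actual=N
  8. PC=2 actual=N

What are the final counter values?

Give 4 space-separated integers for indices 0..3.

Answer: 3 2 2 3

Derivation:
Ev 1: PC=5 idx=1 pred=T actual=T -> ctr[1]=3
Ev 2: PC=5 idx=1 pred=T actual=T -> ctr[1]=3
Ev 3: PC=5 idx=1 pred=T actual=N -> ctr[1]=2
Ev 4: PC=2 idx=2 pred=T actual=T -> ctr[2]=3
Ev 5: PC=5 idx=1 pred=T actual=T -> ctr[1]=3
Ev 6: PC=5 idx=1 pred=T actual=T -> ctr[1]=3
Ev 7: PC=5 idx=1 pred=T actual=N -> ctr[1]=2
Ev 8: PC=2 idx=2 pred=T actual=N -> ctr[2]=2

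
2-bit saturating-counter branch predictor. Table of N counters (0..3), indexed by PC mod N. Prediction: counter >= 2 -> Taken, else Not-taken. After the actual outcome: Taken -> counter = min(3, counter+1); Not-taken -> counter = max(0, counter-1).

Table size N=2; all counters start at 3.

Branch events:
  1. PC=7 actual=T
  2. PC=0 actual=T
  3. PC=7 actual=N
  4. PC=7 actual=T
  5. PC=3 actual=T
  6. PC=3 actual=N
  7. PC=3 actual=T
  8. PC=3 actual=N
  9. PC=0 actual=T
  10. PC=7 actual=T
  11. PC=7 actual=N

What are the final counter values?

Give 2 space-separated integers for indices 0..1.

Answer: 3 2

Derivation:
Ev 1: PC=7 idx=1 pred=T actual=T -> ctr[1]=3
Ev 2: PC=0 idx=0 pred=T actual=T -> ctr[0]=3
Ev 3: PC=7 idx=1 pred=T actual=N -> ctr[1]=2
Ev 4: PC=7 idx=1 pred=T actual=T -> ctr[1]=3
Ev 5: PC=3 idx=1 pred=T actual=T -> ctr[1]=3
Ev 6: PC=3 idx=1 pred=T actual=N -> ctr[1]=2
Ev 7: PC=3 idx=1 pred=T actual=T -> ctr[1]=3
Ev 8: PC=3 idx=1 pred=T actual=N -> ctr[1]=2
Ev 9: PC=0 idx=0 pred=T actual=T -> ctr[0]=3
Ev 10: PC=7 idx=1 pred=T actual=T -> ctr[1]=3
Ev 11: PC=7 idx=1 pred=T actual=N -> ctr[1]=2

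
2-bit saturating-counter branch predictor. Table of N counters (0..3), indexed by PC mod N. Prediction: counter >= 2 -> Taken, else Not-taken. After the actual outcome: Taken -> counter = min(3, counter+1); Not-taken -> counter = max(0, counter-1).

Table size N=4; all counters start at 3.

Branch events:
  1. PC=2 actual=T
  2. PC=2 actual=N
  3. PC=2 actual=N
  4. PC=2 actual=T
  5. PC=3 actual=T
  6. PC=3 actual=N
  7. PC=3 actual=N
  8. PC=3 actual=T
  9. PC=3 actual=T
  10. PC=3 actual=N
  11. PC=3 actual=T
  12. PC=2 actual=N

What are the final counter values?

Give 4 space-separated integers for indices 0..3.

Answer: 3 3 1 3

Derivation:
Ev 1: PC=2 idx=2 pred=T actual=T -> ctr[2]=3
Ev 2: PC=2 idx=2 pred=T actual=N -> ctr[2]=2
Ev 3: PC=2 idx=2 pred=T actual=N -> ctr[2]=1
Ev 4: PC=2 idx=2 pred=N actual=T -> ctr[2]=2
Ev 5: PC=3 idx=3 pred=T actual=T -> ctr[3]=3
Ev 6: PC=3 idx=3 pred=T actual=N -> ctr[3]=2
Ev 7: PC=3 idx=3 pred=T actual=N -> ctr[3]=1
Ev 8: PC=3 idx=3 pred=N actual=T -> ctr[3]=2
Ev 9: PC=3 idx=3 pred=T actual=T -> ctr[3]=3
Ev 10: PC=3 idx=3 pred=T actual=N -> ctr[3]=2
Ev 11: PC=3 idx=3 pred=T actual=T -> ctr[3]=3
Ev 12: PC=2 idx=2 pred=T actual=N -> ctr[2]=1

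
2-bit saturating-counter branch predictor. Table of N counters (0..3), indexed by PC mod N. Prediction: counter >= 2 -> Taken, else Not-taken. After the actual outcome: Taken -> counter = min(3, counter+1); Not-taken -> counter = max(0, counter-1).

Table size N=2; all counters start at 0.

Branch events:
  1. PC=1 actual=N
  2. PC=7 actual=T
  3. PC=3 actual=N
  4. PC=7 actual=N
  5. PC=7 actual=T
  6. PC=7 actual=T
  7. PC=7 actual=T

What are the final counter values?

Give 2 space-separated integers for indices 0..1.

Ev 1: PC=1 idx=1 pred=N actual=N -> ctr[1]=0
Ev 2: PC=7 idx=1 pred=N actual=T -> ctr[1]=1
Ev 3: PC=3 idx=1 pred=N actual=N -> ctr[1]=0
Ev 4: PC=7 idx=1 pred=N actual=N -> ctr[1]=0
Ev 5: PC=7 idx=1 pred=N actual=T -> ctr[1]=1
Ev 6: PC=7 idx=1 pred=N actual=T -> ctr[1]=2
Ev 7: PC=7 idx=1 pred=T actual=T -> ctr[1]=3

Answer: 0 3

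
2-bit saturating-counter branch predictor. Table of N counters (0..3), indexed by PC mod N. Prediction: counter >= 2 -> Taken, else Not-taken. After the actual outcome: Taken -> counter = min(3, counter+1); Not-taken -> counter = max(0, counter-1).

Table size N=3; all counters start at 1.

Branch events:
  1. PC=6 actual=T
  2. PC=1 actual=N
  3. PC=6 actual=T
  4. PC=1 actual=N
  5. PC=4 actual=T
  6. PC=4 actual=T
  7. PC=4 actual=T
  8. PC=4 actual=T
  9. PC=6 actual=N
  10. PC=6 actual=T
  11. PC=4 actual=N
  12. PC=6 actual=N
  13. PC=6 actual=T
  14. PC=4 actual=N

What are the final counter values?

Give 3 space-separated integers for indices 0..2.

Ev 1: PC=6 idx=0 pred=N actual=T -> ctr[0]=2
Ev 2: PC=1 idx=1 pred=N actual=N -> ctr[1]=0
Ev 3: PC=6 idx=0 pred=T actual=T -> ctr[0]=3
Ev 4: PC=1 idx=1 pred=N actual=N -> ctr[1]=0
Ev 5: PC=4 idx=1 pred=N actual=T -> ctr[1]=1
Ev 6: PC=4 idx=1 pred=N actual=T -> ctr[1]=2
Ev 7: PC=4 idx=1 pred=T actual=T -> ctr[1]=3
Ev 8: PC=4 idx=1 pred=T actual=T -> ctr[1]=3
Ev 9: PC=6 idx=0 pred=T actual=N -> ctr[0]=2
Ev 10: PC=6 idx=0 pred=T actual=T -> ctr[0]=3
Ev 11: PC=4 idx=1 pred=T actual=N -> ctr[1]=2
Ev 12: PC=6 idx=0 pred=T actual=N -> ctr[0]=2
Ev 13: PC=6 idx=0 pred=T actual=T -> ctr[0]=3
Ev 14: PC=4 idx=1 pred=T actual=N -> ctr[1]=1

Answer: 3 1 1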